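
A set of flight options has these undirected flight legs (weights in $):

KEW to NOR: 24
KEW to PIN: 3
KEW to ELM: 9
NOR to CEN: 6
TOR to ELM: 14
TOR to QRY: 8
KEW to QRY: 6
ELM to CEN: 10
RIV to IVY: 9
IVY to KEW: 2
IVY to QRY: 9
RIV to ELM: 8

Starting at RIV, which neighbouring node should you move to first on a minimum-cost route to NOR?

Enumerating some paths:
RIV - ELM - CEN - NOR: 8+10+6 = 24
RIV - IVY - KEW - NOR: 9+2+24 = 35
Cheapest is RIV - ELM - CEN - NOR at $24.
So from RIV the first move is to ELM.

ELM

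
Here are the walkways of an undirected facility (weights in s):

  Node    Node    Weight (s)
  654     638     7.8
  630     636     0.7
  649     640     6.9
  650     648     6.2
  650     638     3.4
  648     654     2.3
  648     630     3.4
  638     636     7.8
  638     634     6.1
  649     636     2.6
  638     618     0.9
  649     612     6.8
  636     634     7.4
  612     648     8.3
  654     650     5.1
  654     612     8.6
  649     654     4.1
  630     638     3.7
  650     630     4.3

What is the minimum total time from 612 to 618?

14.7 s

Compare a few routes:
612 - 649 - 636 - 630 - 638 - 618: 6.8+2.6+0.7+3.7+0.9 = 14.7
612 - 648 - 630 - 638 - 618: 8.3+3.4+3.7+0.9 = 16.3
Cheapest is 612 - 649 - 636 - 630 - 638 - 618 at 14.7 s.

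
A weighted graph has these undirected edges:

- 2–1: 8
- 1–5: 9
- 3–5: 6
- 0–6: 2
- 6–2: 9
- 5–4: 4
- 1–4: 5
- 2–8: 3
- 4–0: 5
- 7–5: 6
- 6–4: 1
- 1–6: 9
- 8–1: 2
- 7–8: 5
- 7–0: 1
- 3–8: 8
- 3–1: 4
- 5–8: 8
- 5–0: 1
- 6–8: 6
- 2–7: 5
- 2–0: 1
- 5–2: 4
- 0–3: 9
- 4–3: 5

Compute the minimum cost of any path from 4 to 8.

Settle nodes by increasing distance from 4:
4: 0
6: 1  (via 4)
0: 3  (via 6)
2: 4  (via 0)
5: 4  (via 4)
7: 4  (via 0)
1: 5  (via 4)
3: 5  (via 4)
8: 7  (via 6)
Shortest route: 4 → 6 → 8 = 7.

7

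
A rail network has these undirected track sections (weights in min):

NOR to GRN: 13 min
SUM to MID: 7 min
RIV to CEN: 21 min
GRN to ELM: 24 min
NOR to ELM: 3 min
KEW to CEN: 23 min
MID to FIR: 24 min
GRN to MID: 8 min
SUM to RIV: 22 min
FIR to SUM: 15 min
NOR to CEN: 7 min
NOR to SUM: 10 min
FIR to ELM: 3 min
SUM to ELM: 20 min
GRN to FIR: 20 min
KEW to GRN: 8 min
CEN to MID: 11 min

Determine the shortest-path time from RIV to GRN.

37 min

Compare a few routes:
RIV - CEN - NOR - GRN: 21+7+13 = 41
RIV - CEN - MID - GRN: 21+11+8 = 40
RIV - SUM - MID - GRN: 22+7+8 = 37
Cheapest is RIV - SUM - MID - GRN at 37 min.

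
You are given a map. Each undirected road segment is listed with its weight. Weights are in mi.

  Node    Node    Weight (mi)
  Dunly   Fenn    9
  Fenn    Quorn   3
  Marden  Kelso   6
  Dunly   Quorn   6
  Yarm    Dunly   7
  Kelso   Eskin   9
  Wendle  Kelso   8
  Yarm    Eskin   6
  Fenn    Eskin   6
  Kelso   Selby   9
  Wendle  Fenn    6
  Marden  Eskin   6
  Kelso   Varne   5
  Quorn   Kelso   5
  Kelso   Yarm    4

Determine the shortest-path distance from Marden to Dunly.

Shortest distances from Marden:
Marden: 0
Kelso: 6  (via Marden)
Eskin: 6  (via Marden)
Yarm: 10  (via Kelso)
Varne: 11  (via Kelso)
Quorn: 11  (via Kelso)
Fenn: 12  (via Eskin)
Wendle: 14  (via Kelso)
Selby: 15  (via Kelso)
Dunly: 17  (via Yarm)
Shortest route: Marden–Kelso–Yarm–Dunly = 17 mi.

17 mi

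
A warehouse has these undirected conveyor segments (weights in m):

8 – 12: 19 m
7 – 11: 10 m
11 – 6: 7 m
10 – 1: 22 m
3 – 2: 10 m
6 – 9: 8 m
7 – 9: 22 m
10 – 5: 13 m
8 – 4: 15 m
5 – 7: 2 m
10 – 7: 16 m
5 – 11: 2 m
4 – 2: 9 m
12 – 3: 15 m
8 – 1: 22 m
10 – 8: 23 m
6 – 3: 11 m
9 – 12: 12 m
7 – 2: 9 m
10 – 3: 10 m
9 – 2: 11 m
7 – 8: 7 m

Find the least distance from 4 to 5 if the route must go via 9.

Shortest 4→9: 4 → 2 → 9 = 20
Best 9 to 5: 9 → 6 → 11 → 5 costing 17
Total via 9: 20 + 17 = 37 m.

37 m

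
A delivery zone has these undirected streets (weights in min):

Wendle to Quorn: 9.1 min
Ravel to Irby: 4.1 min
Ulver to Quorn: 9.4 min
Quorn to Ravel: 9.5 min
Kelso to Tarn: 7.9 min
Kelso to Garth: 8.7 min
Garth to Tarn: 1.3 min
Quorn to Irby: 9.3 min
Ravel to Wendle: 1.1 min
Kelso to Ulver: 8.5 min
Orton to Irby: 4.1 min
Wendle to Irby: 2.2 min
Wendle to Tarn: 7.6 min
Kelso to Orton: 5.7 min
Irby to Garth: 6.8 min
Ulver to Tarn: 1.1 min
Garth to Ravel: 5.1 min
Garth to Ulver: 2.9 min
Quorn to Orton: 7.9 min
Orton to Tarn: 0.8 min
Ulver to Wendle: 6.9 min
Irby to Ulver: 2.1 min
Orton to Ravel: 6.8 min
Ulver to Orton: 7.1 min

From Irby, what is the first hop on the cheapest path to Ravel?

Candidate routes:
Irby - Ravel: 4.1 = 4.1
Irby - Wendle - Ravel: 2.2+1.1 = 3.3
Cheapest is Irby - Wendle - Ravel at 3.3 min.
So from Irby the first move is to Wendle.

Wendle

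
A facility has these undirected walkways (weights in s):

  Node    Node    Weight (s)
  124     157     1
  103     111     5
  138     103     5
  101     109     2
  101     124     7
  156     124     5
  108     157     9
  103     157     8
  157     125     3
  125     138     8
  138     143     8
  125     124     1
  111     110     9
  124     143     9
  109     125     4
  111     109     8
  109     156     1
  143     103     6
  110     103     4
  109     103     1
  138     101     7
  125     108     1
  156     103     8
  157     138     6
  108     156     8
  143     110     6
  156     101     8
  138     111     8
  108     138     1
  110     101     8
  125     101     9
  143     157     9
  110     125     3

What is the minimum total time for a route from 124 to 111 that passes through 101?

Shortest 124→101: 124–101 = 7
Best 101 to 111: 101–109–103–111 costing 8
Total via 101: 7 + 8 = 15 s.

15 s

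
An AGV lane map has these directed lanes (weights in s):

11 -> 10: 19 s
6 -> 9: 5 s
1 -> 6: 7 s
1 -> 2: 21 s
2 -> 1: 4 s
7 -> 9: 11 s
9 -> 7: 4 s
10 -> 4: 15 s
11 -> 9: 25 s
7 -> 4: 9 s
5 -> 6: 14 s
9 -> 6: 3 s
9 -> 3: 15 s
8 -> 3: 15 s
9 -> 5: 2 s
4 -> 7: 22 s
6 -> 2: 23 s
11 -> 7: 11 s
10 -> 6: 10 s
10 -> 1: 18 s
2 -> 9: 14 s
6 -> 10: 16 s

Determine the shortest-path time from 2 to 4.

27 s

Compare a few routes:
2 → 1 → 6 → 10 → 4: 4+7+16+15 = 42
2 → 9 → 7 → 4: 14+4+9 = 27
2 → 1 → 6 → 9 → 7 → 4: 4+7+5+4+9 = 29
Cheapest is 2 → 9 → 7 → 4 at 27 s.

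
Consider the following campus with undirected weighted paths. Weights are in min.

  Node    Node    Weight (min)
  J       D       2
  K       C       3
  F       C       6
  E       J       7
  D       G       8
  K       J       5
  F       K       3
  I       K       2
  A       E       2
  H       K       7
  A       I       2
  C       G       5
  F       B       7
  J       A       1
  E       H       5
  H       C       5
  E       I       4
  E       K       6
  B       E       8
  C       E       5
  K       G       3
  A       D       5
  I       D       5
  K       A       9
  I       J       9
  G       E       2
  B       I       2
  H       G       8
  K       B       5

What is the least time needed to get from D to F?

Running Dijkstra from D:
D: 0
J: 2  (via D)
A: 3  (via J)
E: 5  (via A)
I: 5  (via D)
B: 7  (via I)
G: 7  (via E)
K: 7  (via J)
C: 10  (via E)
F: 10  (via K)
Shortest route: D–J–K–F = 10 min.

10 min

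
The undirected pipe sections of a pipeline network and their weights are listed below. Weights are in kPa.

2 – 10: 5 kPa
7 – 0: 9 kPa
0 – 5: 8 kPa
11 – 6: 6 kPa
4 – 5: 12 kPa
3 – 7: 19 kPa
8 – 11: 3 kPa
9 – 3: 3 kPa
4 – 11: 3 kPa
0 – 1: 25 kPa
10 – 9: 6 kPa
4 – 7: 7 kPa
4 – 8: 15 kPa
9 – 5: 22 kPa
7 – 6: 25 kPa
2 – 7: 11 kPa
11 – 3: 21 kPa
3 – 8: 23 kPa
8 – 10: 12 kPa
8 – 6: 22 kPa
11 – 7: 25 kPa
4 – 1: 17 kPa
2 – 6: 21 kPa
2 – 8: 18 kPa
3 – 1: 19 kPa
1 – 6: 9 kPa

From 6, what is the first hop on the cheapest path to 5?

Compare a few routes:
6–11–4–7–0–5: 6+3+7+9+8 = 33
6–11–8–4–5: 6+3+15+12 = 36
6–11–4–5: 6+3+12 = 21
Cheapest is 6–11–4–5 at 21 kPa.
So from 6 the first move is to 11.

11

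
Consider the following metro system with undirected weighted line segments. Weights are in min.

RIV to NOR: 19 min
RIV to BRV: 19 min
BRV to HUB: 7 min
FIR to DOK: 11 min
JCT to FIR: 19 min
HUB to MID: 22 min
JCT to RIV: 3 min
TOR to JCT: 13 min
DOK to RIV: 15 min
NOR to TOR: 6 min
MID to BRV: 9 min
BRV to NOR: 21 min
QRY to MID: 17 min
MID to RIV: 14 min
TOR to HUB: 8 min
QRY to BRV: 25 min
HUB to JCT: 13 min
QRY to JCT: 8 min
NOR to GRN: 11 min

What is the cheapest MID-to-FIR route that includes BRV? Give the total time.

48 min

Best MID to BRV: MID–BRV costing 9
Shortest BRV→FIR: BRV–HUB–JCT–FIR = 39
Total via BRV: 9 + 39 = 48 min.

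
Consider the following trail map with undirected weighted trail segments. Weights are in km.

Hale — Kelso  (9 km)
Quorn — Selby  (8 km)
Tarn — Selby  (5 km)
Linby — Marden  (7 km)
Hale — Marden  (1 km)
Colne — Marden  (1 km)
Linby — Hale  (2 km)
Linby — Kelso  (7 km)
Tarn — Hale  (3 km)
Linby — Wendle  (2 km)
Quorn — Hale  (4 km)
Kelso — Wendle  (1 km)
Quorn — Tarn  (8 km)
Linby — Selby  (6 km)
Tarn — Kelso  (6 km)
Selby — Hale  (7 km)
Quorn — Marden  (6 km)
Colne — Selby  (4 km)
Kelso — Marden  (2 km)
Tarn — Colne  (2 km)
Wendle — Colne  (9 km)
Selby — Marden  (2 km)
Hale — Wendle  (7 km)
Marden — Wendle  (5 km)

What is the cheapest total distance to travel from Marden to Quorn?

Shortest distances from Marden:
Marden: 0
Colne: 1  (via Marden)
Hale: 1  (via Marden)
Kelso: 2  (via Marden)
Selby: 2  (via Marden)
Tarn: 3  (via Colne)
Wendle: 3  (via Kelso)
Linby: 3  (via Hale)
Quorn: 5  (via Hale)
Shortest route: Marden → Hale → Quorn = 5 km.

5 km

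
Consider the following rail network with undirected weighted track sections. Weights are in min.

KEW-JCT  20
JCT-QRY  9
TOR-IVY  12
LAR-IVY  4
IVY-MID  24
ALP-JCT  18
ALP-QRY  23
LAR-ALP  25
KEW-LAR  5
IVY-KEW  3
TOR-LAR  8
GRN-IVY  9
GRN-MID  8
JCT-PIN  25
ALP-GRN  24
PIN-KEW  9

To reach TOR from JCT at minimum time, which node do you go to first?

KEW

Candidate routes:
JCT–KEW–IVY–TOR: 20+3+12 = 35
JCT–KEW–LAR–TOR: 20+5+8 = 33
Cheapest is JCT–KEW–LAR–TOR at 33 min.
So from JCT the first move is to KEW.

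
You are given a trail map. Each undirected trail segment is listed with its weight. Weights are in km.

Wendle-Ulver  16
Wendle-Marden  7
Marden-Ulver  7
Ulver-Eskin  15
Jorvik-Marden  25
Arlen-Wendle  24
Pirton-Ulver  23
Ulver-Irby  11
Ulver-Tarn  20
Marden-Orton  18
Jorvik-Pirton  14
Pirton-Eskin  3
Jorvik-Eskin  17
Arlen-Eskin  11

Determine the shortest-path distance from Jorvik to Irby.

Compare a few routes:
Jorvik → Eskin → Ulver → Irby: 17+15+11 = 43
Jorvik → Eskin → Pirton → Ulver → Irby: 17+3+23+11 = 54
Jorvik → Pirton → Ulver → Irby: 14+23+11 = 48
Cheapest is Jorvik → Eskin → Ulver → Irby at 43 km.

43 km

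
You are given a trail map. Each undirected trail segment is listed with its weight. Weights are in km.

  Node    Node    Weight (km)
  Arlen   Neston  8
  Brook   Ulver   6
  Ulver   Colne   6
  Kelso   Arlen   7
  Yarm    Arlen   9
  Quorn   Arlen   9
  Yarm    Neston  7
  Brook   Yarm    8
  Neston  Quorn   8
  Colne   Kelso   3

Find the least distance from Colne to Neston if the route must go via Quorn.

Best Colne to Quorn: Colne → Kelso → Arlen → Quorn costing 19
Shortest Quorn→Neston: Quorn → Neston = 8
Total via Quorn: 19 + 8 = 27 km.

27 km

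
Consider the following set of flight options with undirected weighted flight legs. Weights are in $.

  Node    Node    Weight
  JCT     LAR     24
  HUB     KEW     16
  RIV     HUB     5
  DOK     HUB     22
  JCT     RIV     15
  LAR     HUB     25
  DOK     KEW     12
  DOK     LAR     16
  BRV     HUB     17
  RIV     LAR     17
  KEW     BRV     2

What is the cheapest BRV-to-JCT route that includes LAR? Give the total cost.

Shortest BRV→LAR: BRV → KEW → DOK → LAR = 30
Best LAR to JCT: LAR → JCT costing 24
Total via LAR: 30 + 24 = $54.

$54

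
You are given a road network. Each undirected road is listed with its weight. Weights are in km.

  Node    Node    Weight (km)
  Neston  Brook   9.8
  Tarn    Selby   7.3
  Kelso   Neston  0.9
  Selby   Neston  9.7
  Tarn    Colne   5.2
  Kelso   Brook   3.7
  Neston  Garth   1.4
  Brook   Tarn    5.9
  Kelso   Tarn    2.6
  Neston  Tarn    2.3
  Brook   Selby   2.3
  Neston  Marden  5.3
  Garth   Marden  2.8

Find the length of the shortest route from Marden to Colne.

Settle nodes by increasing distance from Marden:
Marden: 0
Garth: 2.8  (via Marden)
Neston: 4.2  (via Garth)
Kelso: 5.1  (via Neston)
Tarn: 6.5  (via Neston)
Brook: 8.8  (via Kelso)
Selby: 11.1  (via Brook)
Colne: 11.7  (via Tarn)
Shortest route: Marden → Garth → Neston → Tarn → Colne = 11.7 km.

11.7 km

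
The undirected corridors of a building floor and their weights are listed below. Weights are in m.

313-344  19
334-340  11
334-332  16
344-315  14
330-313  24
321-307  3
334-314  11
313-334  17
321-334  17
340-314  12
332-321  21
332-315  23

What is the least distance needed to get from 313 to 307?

37 m

Compare a few routes:
313 → 344 → 315 → 332 → 321 → 307: 19+14+23+21+3 = 80
313 → 334 → 321 → 307: 17+17+3 = 37
313 → 344 → 315 → 332 → 334 → 321 → 307: 19+14+23+16+17+3 = 92
313 → 334 → 332 → 321 → 307: 17+16+21+3 = 57
The minimum is 37 m via 313 → 334 → 321 → 307.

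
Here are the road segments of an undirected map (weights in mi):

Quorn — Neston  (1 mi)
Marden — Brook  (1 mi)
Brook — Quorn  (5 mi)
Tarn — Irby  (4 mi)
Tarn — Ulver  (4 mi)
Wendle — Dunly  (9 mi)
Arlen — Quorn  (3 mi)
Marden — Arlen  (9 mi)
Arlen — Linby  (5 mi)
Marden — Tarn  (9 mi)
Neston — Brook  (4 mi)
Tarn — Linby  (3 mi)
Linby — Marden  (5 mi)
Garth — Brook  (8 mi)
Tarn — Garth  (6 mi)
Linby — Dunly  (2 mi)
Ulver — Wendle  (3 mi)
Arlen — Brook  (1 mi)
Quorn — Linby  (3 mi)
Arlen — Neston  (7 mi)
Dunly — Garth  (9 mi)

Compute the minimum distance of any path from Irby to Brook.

13 mi

Enumerating some paths:
Irby - Tarn - Marden - Brook: 4+9+1 = 14
Irby - Tarn - Linby - Quorn - Arlen - Brook: 4+3+3+3+1 = 14
Irby - Tarn - Linby - Marden - Brook: 4+3+5+1 = 13
The minimum is 13 mi via Irby - Tarn - Linby - Marden - Brook.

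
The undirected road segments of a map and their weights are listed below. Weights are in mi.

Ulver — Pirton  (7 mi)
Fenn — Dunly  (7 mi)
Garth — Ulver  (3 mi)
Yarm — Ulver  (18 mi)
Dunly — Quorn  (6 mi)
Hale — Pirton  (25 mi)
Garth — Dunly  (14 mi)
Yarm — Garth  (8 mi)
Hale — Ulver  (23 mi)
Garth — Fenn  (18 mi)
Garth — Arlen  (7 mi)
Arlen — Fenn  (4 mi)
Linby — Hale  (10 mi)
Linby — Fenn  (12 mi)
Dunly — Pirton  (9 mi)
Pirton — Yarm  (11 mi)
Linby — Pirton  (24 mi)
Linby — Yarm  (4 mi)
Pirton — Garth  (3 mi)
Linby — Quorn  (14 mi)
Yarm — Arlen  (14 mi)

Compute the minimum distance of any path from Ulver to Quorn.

Running Dijkstra from Ulver:
Ulver: 0
Garth: 3  (via Ulver)
Pirton: 6  (via Garth)
Arlen: 10  (via Garth)
Yarm: 11  (via Garth)
Fenn: 14  (via Arlen)
Linby: 15  (via Yarm)
Dunly: 15  (via Pirton)
Quorn: 21  (via Dunly)
Shortest route: Ulver → Garth → Pirton → Dunly → Quorn = 21 mi.

21 mi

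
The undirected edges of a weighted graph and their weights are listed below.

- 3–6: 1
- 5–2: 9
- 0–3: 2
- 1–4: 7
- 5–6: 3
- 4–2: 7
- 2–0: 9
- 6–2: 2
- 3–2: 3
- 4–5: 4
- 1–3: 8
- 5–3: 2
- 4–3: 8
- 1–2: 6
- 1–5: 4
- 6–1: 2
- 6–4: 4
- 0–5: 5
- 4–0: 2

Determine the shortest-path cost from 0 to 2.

Settle nodes by increasing distance from 0:
0: 0
3: 2  (via 0)
4: 2  (via 0)
6: 3  (via 3)
5: 4  (via 3)
1: 5  (via 6)
2: 5  (via 3)
Shortest route: 0–3–2 = 5.

5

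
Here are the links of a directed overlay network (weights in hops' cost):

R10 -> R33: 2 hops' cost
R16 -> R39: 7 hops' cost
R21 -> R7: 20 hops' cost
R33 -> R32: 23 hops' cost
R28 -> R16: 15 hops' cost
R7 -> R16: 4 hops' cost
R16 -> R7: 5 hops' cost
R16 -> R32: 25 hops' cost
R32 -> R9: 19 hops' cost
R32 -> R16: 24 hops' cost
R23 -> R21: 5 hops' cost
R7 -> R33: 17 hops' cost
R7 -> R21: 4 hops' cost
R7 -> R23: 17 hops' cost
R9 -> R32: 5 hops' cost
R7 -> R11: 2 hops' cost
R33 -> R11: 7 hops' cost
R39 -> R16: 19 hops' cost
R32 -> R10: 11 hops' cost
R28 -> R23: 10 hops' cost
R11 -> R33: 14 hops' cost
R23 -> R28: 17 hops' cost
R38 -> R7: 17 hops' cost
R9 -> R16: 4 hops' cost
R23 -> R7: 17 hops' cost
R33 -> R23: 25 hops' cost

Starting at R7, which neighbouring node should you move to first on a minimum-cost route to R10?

R16

Candidate routes:
R7 → R11 → R33 → R32 → R10: 2+14+23+11 = 50
R7 → R16 → R32 → R10: 4+25+11 = 40
Cheapest is R7 → R16 → R32 → R10 at 40 hops' cost.
So from R7 the first move is to R16.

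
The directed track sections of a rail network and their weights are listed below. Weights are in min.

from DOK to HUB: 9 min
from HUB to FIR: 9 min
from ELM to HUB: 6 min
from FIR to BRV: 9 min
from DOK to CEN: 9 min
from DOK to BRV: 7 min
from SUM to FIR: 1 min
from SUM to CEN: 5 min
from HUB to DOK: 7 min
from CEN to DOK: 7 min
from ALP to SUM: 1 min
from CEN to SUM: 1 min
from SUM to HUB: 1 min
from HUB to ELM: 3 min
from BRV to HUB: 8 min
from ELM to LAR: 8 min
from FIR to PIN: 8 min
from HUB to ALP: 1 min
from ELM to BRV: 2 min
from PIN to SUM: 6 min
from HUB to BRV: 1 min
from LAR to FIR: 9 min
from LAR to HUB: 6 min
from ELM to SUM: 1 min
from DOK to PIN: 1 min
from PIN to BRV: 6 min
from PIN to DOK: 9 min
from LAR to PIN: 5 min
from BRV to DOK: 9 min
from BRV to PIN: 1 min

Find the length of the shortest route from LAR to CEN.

13 min

Settle nodes by increasing distance from LAR:
LAR: 0
PIN: 5  (via LAR)
HUB: 6  (via LAR)
ALP: 7  (via HUB)
BRV: 7  (via HUB)
SUM: 8  (via ALP)
ELM: 9  (via HUB)
FIR: 9  (via LAR)
CEN: 13  (via SUM)
Shortest route: LAR–HUB–ALP–SUM–CEN = 13 min.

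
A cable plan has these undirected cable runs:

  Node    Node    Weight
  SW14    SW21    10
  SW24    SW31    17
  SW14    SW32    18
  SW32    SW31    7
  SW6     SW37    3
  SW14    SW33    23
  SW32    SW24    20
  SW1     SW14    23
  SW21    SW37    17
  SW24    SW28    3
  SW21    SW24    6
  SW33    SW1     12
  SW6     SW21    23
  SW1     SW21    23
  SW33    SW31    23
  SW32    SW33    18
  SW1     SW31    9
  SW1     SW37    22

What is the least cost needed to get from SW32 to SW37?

Enumerating some paths:
SW32 - SW14 - SW21 - SW37: 18+10+17 = 45
SW32 - SW24 - SW21 - SW37: 20+6+17 = 43
SW32 - SW31 - SW1 - SW37: 7+9+22 = 38
Cheapest is SW32 - SW31 - SW1 - SW37 at 38.

38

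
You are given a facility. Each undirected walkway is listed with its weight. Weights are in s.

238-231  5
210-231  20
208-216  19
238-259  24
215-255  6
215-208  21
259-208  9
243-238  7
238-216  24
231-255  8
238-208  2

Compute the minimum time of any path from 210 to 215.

34 s

Running Dijkstra from 210:
210: 0
231: 20  (via 210)
238: 25  (via 231)
208: 27  (via 238)
255: 28  (via 231)
243: 32  (via 238)
215: 34  (via 255)
Shortest route: 210–231–255–215 = 34 s.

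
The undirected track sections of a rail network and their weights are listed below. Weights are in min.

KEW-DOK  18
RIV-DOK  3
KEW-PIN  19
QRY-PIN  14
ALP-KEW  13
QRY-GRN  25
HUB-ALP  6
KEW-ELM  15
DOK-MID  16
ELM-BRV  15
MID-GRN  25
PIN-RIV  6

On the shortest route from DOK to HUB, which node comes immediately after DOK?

KEW

Candidate routes:
DOK–RIV–PIN–KEW–ALP–HUB: 3+6+19+13+6 = 47
DOK–KEW–ALP–HUB: 18+13+6 = 37
The minimum is 37 min via DOK–KEW–ALP–HUB.
So from DOK the first move is to KEW.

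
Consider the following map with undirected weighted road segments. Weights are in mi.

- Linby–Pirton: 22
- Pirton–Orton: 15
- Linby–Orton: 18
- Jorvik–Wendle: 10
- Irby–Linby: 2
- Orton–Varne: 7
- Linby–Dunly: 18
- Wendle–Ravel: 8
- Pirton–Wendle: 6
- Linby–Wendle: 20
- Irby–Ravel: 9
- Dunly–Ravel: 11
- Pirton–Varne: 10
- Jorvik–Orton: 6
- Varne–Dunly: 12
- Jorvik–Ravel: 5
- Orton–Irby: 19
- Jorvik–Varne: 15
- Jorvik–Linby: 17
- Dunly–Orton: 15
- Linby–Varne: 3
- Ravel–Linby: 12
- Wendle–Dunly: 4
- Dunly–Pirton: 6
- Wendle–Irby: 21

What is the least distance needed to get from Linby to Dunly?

15 mi

Enumerating some paths:
Linby - Varne - Pirton - Dunly: 3+10+6 = 19
Linby - Dunly: 18 = 18
Linby - Varne - Dunly: 3+12 = 15
Cheapest is Linby - Varne - Dunly at 15 mi.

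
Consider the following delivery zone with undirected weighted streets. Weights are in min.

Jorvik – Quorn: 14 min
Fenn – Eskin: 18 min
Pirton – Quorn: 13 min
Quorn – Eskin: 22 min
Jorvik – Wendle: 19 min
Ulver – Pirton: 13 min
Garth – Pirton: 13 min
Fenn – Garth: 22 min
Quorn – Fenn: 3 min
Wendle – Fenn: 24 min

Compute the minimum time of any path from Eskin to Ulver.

47 min

Candidate routes:
Eskin–Fenn–Quorn–Pirton–Ulver: 18+3+13+13 = 47
Eskin–Fenn–Garth–Pirton–Ulver: 18+22+13+13 = 66
Eskin–Quorn–Pirton–Ulver: 22+13+13 = 48
Eskin–Quorn–Fenn–Garth–Pirton–Ulver: 22+3+22+13+13 = 73
The minimum is 47 min via Eskin–Fenn–Quorn–Pirton–Ulver.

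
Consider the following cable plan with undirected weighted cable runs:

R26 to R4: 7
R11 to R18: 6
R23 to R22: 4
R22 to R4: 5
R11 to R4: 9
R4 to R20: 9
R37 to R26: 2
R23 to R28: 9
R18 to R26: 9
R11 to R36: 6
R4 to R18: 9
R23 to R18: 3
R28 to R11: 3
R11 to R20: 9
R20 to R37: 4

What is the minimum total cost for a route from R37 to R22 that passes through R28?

Best R37 to R28: R37–R20–R11–R28 costing 16
Shortest R28→R22: R28–R23–R22 = 13
Total via R28: 16 + 13 = 29.

29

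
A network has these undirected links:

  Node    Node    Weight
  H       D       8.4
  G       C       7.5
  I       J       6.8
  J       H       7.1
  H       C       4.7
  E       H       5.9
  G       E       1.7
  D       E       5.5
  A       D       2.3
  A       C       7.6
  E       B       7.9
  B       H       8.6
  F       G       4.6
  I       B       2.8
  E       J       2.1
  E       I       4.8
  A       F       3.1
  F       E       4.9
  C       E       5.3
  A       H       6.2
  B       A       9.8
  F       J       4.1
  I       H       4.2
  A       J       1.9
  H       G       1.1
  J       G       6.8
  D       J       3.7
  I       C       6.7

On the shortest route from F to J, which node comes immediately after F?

J

Compare a few routes:
F → A → J: 3.1+1.9 = 5
F → J: 4.1 = 4.1
Cheapest is F → J at 4.1.
So from F the first move is to J.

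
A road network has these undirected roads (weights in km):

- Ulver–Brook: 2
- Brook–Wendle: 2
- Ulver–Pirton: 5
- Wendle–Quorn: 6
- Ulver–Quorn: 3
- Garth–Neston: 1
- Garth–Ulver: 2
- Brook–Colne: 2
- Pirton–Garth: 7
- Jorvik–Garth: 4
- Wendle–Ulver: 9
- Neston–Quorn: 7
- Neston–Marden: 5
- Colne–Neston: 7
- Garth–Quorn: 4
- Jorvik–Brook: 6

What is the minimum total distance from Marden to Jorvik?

10 km

Candidate routes:
Marden → Neston → Garth → Ulver → Brook → Jorvik: 5+1+2+2+6 = 16
Marden → Neston → Garth → Jorvik: 5+1+4 = 10
Cheapest is Marden → Neston → Garth → Jorvik at 10 km.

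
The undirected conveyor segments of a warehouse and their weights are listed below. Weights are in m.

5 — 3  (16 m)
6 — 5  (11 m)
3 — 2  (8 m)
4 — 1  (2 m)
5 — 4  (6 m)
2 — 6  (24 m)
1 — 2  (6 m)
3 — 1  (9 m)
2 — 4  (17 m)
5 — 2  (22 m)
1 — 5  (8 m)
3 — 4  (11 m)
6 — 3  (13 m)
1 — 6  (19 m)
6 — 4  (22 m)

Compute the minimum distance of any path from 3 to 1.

Candidate routes:
3 - 2 - 1: 8+6 = 14
3 - 4 - 1: 11+2 = 13
3 - 1: 9 = 9
The minimum is 9 m via 3 - 1.

9 m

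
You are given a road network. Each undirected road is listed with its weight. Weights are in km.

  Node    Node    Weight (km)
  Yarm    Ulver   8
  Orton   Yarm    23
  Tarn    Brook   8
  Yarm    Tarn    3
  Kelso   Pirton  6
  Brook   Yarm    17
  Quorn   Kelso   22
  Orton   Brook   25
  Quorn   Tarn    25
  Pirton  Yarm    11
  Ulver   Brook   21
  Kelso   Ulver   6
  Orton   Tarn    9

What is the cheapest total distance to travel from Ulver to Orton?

20 km

Enumerating some paths:
Ulver–Yarm–Orton: 8+23 = 31
Ulver–Brook–Tarn–Orton: 21+8+9 = 38
Ulver–Kelso–Pirton–Yarm–Tarn–Orton: 6+6+11+3+9 = 35
Ulver–Yarm–Tarn–Orton: 8+3+9 = 20
The minimum is 20 km via Ulver–Yarm–Tarn–Orton.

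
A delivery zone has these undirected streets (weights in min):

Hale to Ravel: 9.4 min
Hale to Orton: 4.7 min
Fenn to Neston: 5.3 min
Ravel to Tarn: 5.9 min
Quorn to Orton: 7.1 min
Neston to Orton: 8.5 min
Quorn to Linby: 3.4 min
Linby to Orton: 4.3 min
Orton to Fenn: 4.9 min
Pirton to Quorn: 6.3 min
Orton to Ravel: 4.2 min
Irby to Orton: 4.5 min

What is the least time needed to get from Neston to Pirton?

Candidate routes:
Neston → Orton → Quorn → Pirton: 8.5+7.1+6.3 = 21.9
Neston → Orton → Linby → Quorn → Pirton: 8.5+4.3+3.4+6.3 = 22.5
Neston → Fenn → Orton → Quorn → Pirton: 5.3+4.9+7.1+6.3 = 23.6
Cheapest is Neston → Orton → Quorn → Pirton at 21.9 min.

21.9 min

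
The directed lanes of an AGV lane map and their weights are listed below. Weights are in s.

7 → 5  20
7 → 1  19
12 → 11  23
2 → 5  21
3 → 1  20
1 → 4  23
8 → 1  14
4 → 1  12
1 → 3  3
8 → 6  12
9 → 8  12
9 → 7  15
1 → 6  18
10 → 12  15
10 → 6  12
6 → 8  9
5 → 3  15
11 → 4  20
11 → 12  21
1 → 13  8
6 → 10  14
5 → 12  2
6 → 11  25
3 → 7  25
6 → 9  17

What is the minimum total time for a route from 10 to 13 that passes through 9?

Shortest 10→9: 10–6–9 = 29
Shortest 9→13: 9–8–1–13 = 34
Total via 9: 29 + 34 = 63 s.

63 s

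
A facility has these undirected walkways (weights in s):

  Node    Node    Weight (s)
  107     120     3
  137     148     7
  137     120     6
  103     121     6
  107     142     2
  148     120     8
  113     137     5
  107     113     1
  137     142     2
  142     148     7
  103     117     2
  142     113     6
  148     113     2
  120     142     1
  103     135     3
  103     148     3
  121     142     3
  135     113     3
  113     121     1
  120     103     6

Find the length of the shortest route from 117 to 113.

7 s

Shortest distances from 117:
117: 0
103: 2  (via 117)
135: 5  (via 103)
148: 5  (via 103)
113: 7  (via 148)
Shortest route: 117 → 103 → 148 → 113 = 7 s.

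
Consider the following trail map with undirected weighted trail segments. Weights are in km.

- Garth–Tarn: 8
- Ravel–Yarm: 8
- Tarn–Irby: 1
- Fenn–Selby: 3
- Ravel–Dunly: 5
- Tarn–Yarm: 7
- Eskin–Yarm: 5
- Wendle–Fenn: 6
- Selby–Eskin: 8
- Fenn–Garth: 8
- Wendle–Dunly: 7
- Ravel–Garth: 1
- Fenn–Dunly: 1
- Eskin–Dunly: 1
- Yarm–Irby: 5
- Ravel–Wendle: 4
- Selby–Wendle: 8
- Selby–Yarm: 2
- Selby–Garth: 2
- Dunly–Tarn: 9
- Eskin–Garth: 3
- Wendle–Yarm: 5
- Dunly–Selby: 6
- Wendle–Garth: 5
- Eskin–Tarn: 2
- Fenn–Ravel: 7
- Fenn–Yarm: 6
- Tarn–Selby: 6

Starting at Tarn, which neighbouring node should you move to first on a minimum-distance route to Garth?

Candidate routes:
Tarn - Selby - Garth: 6+2 = 8
Tarn - Garth: 8 = 8
Tarn - Eskin - Dunly - Fenn - Selby - Garth: 2+1+1+3+2 = 9
Tarn - Eskin - Garth: 2+3 = 5
The minimum is 5 km via Tarn - Eskin - Garth.
So from Tarn the first move is to Eskin.

Eskin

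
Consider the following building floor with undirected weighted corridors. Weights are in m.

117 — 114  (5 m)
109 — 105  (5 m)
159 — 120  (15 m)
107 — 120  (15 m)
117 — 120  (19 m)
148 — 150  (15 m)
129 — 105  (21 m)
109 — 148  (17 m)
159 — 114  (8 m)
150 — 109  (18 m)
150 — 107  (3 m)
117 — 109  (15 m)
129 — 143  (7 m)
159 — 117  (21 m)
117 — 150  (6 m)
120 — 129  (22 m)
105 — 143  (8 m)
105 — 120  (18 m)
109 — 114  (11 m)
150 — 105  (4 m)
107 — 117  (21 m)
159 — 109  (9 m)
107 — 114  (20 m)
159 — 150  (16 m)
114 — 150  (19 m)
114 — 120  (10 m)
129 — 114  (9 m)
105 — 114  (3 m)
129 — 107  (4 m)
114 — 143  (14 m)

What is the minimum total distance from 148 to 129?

22 m

Settle nodes by increasing distance from 148:
148: 0
150: 15  (via 148)
109: 17  (via 148)
107: 18  (via 150)
105: 19  (via 150)
117: 21  (via 150)
129: 22  (via 107)
Shortest route: 148 → 150 → 107 → 129 = 22 m.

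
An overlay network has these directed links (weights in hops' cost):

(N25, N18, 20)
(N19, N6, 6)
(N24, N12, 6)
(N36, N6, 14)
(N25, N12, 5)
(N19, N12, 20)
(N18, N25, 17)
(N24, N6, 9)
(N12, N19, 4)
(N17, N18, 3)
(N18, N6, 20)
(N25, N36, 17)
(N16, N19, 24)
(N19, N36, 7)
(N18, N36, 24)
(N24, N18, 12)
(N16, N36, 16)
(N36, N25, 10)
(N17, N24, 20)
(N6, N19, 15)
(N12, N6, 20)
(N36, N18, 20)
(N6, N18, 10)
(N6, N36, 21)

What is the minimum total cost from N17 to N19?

29 hops' cost

Shortest distances from N17:
N17: 0
N18: 3  (via N17)
N24: 20  (via N17)
N25: 20  (via N18)
N6: 23  (via N18)
N12: 25  (via N25)
N36: 27  (via N18)
N19: 29  (via N12)
Shortest route: N17–N18–N25–N12–N19 = 29 hops' cost.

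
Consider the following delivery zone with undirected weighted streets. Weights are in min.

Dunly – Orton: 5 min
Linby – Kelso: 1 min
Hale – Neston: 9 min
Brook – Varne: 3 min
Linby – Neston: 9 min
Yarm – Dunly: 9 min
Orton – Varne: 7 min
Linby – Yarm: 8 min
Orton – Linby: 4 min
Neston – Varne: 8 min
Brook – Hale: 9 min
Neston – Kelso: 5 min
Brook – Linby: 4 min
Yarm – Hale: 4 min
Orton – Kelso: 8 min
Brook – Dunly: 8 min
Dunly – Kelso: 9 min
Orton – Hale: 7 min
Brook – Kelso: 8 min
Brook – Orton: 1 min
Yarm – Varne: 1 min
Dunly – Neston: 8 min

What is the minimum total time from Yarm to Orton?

Settle nodes by increasing distance from Yarm:
Yarm: 0
Varne: 1  (via Yarm)
Brook: 4  (via Varne)
Hale: 4  (via Yarm)
Orton: 5  (via Brook)
Shortest route: Yarm → Varne → Brook → Orton = 5 min.

5 min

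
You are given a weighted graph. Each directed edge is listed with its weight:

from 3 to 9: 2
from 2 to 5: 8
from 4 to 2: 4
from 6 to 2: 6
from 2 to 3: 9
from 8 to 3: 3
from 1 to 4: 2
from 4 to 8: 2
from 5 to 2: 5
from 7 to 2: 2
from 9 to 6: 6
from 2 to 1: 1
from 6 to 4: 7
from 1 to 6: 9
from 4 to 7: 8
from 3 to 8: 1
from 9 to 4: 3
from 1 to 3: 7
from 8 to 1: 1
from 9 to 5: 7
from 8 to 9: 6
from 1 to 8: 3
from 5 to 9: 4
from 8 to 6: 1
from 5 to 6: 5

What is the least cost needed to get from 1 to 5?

Settle nodes by increasing distance from 1:
1: 0
4: 2  (via 1)
8: 3  (via 1)
6: 4  (via 8)
2: 6  (via 4)
3: 6  (via 8)
9: 8  (via 3)
7: 10  (via 4)
5: 14  (via 2)
Shortest route: 1–4–2–5 = 14.

14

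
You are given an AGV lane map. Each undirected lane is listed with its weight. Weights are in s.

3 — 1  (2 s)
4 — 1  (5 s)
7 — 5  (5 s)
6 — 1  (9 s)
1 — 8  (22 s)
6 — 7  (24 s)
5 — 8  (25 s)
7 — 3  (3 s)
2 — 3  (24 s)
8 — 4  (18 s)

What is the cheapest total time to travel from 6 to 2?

35 s

Enumerating some paths:
6 - 7 - 3 - 2: 24+3+24 = 51
6 - 1 - 3 - 2: 9+2+24 = 35
Cheapest is 6 - 1 - 3 - 2 at 35 s.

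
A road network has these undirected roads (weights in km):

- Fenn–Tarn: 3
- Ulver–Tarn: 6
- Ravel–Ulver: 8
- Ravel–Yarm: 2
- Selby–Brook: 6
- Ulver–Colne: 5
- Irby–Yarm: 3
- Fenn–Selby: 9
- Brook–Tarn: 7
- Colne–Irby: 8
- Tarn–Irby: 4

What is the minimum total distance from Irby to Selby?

Compare a few routes:
Irby - Colne - Ulver - Tarn - Fenn - Selby: 8+5+6+3+9 = 31
Irby - Tarn - Fenn - Selby: 4+3+9 = 16
Irby - Tarn - Brook - Selby: 4+7+6 = 17
Irby - Yarm - Ravel - Ulver - Tarn - Fenn - Selby: 3+2+8+6+3+9 = 31
The minimum is 16 km via Irby - Tarn - Fenn - Selby.

16 km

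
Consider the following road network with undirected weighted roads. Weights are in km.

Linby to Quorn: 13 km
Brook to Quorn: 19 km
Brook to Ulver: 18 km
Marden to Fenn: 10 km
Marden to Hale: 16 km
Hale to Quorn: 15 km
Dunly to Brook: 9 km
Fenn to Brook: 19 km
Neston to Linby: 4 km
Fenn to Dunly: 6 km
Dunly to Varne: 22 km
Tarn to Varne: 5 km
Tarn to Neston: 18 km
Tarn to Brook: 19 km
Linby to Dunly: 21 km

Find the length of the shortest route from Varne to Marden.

38 km

Compare a few routes:
Varne → Dunly → Fenn → Marden: 22+6+10 = 38
Varne → Tarn → Brook → Dunly → Fenn → Marden: 5+19+9+6+10 = 49
The minimum is 38 km via Varne → Dunly → Fenn → Marden.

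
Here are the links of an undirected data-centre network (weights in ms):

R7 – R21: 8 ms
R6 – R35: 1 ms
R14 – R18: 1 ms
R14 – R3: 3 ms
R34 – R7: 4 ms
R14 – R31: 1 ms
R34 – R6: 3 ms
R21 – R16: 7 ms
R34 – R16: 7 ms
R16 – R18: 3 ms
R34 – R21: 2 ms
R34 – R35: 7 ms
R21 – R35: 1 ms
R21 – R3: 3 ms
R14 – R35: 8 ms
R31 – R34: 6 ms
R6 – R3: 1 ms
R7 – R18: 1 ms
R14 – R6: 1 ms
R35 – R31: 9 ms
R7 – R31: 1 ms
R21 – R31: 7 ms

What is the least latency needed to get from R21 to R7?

Settle nodes by increasing distance from R21:
R21: 0
R35: 1  (via R21)
R34: 2  (via R21)
R6: 2  (via R35)
R3: 3  (via R21)
R14: 3  (via R6)
R31: 4  (via R14)
R18: 4  (via R14)
R7: 5  (via R31)
Shortest route: R21 → R35 → R6 → R14 → R31 → R7 = 5 ms.

5 ms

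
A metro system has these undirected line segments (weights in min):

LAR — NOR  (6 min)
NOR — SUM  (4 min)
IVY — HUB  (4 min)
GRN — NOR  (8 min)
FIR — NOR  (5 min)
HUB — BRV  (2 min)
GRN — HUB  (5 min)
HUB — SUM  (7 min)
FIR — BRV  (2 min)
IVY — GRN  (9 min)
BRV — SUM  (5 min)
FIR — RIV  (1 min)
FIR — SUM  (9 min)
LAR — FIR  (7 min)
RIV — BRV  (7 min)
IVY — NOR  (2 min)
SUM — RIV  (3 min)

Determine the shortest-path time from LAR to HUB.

11 min

Enumerating some paths:
LAR → NOR → IVY → HUB: 6+2+4 = 12
LAR → NOR → FIR → BRV → HUB: 6+5+2+2 = 15
LAR → FIR → BRV → HUB: 7+2+2 = 11
LAR → FIR → RIV → BRV → HUB: 7+1+7+2 = 17
Cheapest is LAR → FIR → BRV → HUB at 11 min.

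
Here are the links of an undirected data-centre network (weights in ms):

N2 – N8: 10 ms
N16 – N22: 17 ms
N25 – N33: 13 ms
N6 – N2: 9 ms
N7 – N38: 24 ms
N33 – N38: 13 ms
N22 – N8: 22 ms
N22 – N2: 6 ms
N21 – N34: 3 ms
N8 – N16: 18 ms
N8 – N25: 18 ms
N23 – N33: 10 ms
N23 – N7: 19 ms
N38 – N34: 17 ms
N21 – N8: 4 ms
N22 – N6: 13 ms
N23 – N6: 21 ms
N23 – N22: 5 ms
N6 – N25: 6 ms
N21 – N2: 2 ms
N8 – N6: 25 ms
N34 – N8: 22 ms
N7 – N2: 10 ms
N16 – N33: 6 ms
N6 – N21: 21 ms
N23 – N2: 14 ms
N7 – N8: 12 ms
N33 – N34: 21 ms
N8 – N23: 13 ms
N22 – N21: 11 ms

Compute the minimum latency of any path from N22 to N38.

28 ms

Candidate routes:
N22 → N21 → N34 → N38: 11+3+17 = 31
N22 → N16 → N33 → N38: 17+6+13 = 36
N22 → N2 → N21 → N34 → N38: 6+2+3+17 = 28
The minimum is 28 ms via N22 → N2 → N21 → N34 → N38.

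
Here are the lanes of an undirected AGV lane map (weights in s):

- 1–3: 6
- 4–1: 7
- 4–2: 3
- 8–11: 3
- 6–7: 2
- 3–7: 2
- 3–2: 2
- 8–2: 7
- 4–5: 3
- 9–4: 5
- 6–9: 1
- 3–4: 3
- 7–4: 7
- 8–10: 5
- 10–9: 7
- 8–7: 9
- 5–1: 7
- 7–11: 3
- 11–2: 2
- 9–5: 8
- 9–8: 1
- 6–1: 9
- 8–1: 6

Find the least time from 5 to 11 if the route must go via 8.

Shortest 5→8: 5–9–8 = 9
Shortest 8→11: 8–11 = 3
Total via 8: 9 + 3 = 12 s.

12 s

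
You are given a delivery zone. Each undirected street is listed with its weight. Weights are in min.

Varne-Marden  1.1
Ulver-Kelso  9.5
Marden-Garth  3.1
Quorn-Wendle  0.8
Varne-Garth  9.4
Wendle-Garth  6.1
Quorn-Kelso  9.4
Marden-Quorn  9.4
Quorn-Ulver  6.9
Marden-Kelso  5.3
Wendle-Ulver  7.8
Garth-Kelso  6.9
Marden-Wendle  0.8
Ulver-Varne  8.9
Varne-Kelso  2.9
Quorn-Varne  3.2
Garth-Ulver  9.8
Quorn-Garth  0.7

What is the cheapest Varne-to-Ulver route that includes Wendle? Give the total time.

9.6 min

Best Varne to Wendle: Varne–Marden–Wendle costing 1.9
Shortest Wendle→Ulver: Wendle–Quorn–Ulver = 7.7
Total via Wendle: 1.9 + 7.7 = 9.6 min.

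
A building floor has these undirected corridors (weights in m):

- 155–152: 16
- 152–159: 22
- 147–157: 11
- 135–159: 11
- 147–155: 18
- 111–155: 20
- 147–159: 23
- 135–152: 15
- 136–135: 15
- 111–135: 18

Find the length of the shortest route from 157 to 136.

Compare a few routes:
157–147–159–135–136: 11+23+11+15 = 60
157–147–155–111–135–136: 11+18+20+18+15 = 82
157–147–155–152–135–136: 11+18+16+15+15 = 75
Cheapest is 157–147–159–135–136 at 60 m.

60 m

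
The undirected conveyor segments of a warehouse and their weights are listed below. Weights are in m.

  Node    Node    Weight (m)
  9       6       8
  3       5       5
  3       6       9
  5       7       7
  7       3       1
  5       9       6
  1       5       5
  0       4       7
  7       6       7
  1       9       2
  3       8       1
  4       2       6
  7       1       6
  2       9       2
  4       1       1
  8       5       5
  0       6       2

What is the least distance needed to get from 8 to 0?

Candidate routes:
8 → 5 → 1 → 4 → 0: 5+5+1+7 = 18
8 → 3 → 7 → 6 → 0: 1+1+7+2 = 11
8 → 3 → 6 → 0: 1+9+2 = 12
8 → 3 → 7 → 1 → 4 → 0: 1+1+6+1+7 = 16
The minimum is 11 m via 8 → 3 → 7 → 6 → 0.

11 m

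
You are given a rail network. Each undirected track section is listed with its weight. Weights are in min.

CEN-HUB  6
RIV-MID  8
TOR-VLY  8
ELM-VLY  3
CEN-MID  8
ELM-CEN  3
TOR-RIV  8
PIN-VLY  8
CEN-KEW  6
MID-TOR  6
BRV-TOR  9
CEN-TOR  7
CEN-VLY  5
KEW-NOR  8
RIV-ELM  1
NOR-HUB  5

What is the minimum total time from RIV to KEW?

10 min

Compare a few routes:
RIV - ELM - CEN - KEW: 1+3+6 = 10
RIV - ELM - VLY - CEN - KEW: 1+3+5+6 = 15
RIV - TOR - CEN - KEW: 8+7+6 = 21
Cheapest is RIV - ELM - CEN - KEW at 10 min.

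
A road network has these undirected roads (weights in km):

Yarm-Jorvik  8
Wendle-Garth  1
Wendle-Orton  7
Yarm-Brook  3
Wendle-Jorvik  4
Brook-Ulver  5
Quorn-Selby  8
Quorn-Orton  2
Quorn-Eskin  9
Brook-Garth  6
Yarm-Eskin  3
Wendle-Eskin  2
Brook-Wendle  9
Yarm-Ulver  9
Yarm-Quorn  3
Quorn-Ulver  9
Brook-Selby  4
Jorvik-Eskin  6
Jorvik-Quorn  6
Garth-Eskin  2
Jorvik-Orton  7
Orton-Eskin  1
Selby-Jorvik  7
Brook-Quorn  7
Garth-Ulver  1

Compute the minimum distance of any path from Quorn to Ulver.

Shortest distances from Quorn:
Quorn: 0
Orton: 2  (via Quorn)
Eskin: 3  (via Orton)
Yarm: 3  (via Quorn)
Garth: 5  (via Eskin)
Wendle: 5  (via Eskin)
Ulver: 6  (via Garth)
Shortest route: Quorn–Orton–Eskin–Garth–Ulver = 6 km.

6 km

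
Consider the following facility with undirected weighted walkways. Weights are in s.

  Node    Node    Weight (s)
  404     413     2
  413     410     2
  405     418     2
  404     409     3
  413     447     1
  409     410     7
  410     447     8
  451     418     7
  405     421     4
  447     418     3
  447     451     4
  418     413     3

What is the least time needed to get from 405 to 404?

Candidate routes:
405–418–447–413–404: 2+3+1+2 = 8
405–418–451–447–413–404: 2+7+4+1+2 = 16
405–418–413–404: 2+3+2 = 7
405–418–447–410–413–404: 2+3+8+2+2 = 17
The minimum is 7 s via 405–418–413–404.

7 s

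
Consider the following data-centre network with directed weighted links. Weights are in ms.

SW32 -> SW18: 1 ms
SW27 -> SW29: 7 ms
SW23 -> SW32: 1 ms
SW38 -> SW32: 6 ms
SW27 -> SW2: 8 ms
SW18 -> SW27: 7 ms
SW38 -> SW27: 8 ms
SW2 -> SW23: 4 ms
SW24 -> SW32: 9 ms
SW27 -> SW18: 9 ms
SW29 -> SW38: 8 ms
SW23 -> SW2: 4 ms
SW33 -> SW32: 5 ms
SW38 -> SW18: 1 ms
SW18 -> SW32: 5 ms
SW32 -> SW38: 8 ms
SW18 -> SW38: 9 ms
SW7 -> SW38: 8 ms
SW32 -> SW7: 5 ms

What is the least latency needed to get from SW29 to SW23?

Running Dijkstra from SW29:
SW29: 0
SW38: 8  (via SW29)
SW18: 9  (via SW38)
SW32: 14  (via SW38)
SW27: 16  (via SW38)
SW7: 19  (via SW32)
SW2: 24  (via SW27)
SW23: 28  (via SW2)
Shortest route: SW29 → SW38 → SW27 → SW2 → SW23 = 28 ms.

28 ms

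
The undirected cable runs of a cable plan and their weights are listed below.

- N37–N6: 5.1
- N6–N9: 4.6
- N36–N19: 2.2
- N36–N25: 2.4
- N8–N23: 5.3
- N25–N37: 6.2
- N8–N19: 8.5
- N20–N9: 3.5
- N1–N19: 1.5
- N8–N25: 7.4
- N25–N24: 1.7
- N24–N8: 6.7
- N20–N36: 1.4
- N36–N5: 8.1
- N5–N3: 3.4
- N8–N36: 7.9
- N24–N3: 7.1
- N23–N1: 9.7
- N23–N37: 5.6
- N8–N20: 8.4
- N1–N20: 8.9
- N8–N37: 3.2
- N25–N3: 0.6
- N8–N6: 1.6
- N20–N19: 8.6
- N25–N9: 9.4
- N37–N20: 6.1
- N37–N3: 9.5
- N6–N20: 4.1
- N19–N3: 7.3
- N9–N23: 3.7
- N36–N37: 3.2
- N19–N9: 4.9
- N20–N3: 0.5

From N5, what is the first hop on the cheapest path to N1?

N3

Compare a few routes:
N5–N3–N25–N36–N19–N1: 3.4+0.6+2.4+2.2+1.5 = 10.1
N5–N3–N20–N36–N19–N1: 3.4+0.5+1.4+2.2+1.5 = 9
Cheapest is N5–N3–N20–N36–N19–N1 at 9.
So from N5 the first move is to N3.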